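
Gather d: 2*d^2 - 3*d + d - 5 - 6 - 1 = 2*d^2 - 2*d - 12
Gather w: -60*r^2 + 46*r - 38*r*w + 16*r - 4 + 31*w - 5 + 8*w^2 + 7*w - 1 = -60*r^2 + 62*r + 8*w^2 + w*(38 - 38*r) - 10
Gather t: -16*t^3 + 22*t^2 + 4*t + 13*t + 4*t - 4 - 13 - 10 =-16*t^3 + 22*t^2 + 21*t - 27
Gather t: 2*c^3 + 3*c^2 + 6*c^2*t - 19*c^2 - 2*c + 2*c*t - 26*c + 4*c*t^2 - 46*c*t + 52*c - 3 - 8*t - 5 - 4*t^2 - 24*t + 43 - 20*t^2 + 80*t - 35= 2*c^3 - 16*c^2 + 24*c + t^2*(4*c - 24) + t*(6*c^2 - 44*c + 48)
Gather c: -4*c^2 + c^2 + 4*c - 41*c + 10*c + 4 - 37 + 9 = -3*c^2 - 27*c - 24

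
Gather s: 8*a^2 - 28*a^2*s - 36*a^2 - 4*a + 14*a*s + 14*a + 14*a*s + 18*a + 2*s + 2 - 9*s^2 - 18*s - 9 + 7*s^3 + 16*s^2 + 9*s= -28*a^2 + 28*a + 7*s^3 + 7*s^2 + s*(-28*a^2 + 28*a - 7) - 7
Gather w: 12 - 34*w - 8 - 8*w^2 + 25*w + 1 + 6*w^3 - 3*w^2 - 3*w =6*w^3 - 11*w^2 - 12*w + 5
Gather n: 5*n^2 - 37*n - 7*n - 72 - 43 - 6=5*n^2 - 44*n - 121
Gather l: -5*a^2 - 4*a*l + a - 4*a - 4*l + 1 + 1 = -5*a^2 - 3*a + l*(-4*a - 4) + 2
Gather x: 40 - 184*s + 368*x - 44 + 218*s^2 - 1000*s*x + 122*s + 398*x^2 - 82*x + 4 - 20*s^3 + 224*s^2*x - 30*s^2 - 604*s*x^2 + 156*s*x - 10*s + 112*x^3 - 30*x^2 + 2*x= -20*s^3 + 188*s^2 - 72*s + 112*x^3 + x^2*(368 - 604*s) + x*(224*s^2 - 844*s + 288)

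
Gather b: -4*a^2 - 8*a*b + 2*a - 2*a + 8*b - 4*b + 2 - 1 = -4*a^2 + b*(4 - 8*a) + 1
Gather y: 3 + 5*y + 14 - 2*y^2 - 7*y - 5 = -2*y^2 - 2*y + 12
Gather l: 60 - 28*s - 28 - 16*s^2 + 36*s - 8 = -16*s^2 + 8*s + 24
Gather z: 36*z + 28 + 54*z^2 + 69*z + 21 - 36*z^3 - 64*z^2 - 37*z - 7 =-36*z^3 - 10*z^2 + 68*z + 42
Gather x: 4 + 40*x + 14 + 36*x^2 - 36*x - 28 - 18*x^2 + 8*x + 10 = 18*x^2 + 12*x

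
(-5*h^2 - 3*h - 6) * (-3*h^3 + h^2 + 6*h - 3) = 15*h^5 + 4*h^4 - 15*h^3 - 9*h^2 - 27*h + 18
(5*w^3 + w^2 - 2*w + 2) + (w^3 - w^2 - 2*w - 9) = 6*w^3 - 4*w - 7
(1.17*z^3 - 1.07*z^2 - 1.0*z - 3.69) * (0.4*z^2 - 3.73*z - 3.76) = 0.468*z^5 - 4.7921*z^4 - 0.8081*z^3 + 6.2772*z^2 + 17.5237*z + 13.8744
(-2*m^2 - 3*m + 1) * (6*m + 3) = -12*m^3 - 24*m^2 - 3*m + 3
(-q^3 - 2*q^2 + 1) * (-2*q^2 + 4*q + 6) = 2*q^5 - 14*q^3 - 14*q^2 + 4*q + 6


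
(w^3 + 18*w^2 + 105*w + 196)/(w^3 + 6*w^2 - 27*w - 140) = (w + 7)/(w - 5)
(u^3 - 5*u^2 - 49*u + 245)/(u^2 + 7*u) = u - 12 + 35/u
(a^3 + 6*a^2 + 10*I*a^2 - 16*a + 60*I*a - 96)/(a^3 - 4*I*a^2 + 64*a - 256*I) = (a^2 + 2*a*(3 + I) + 12*I)/(a^2 - 12*I*a - 32)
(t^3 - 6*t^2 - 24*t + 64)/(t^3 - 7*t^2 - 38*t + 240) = (t^2 + 2*t - 8)/(t^2 + t - 30)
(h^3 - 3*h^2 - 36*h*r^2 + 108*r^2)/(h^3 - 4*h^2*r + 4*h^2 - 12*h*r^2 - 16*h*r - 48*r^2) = (h^2 + 6*h*r - 3*h - 18*r)/(h^2 + 2*h*r + 4*h + 8*r)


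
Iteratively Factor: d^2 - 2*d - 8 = (d - 4)*(d + 2)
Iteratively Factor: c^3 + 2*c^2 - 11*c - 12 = (c - 3)*(c^2 + 5*c + 4) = (c - 3)*(c + 4)*(c + 1)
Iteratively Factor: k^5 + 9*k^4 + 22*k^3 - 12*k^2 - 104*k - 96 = (k + 4)*(k^4 + 5*k^3 + 2*k^2 - 20*k - 24) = (k + 2)*(k + 4)*(k^3 + 3*k^2 - 4*k - 12) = (k - 2)*(k + 2)*(k + 4)*(k^2 + 5*k + 6) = (k - 2)*(k + 2)*(k + 3)*(k + 4)*(k + 2)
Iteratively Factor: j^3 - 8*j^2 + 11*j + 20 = (j + 1)*(j^2 - 9*j + 20) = (j - 5)*(j + 1)*(j - 4)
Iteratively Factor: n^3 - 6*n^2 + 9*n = (n)*(n^2 - 6*n + 9) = n*(n - 3)*(n - 3)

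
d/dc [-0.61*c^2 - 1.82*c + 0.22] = -1.22*c - 1.82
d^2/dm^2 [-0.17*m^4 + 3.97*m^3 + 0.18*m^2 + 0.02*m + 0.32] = -2.04*m^2 + 23.82*m + 0.36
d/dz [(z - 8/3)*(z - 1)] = 2*z - 11/3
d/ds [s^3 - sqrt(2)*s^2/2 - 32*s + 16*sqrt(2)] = 3*s^2 - sqrt(2)*s - 32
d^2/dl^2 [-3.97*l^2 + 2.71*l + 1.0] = -7.94000000000000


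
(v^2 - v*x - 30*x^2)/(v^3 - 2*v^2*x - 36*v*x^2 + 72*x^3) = (-v - 5*x)/(-v^2 - 4*v*x + 12*x^2)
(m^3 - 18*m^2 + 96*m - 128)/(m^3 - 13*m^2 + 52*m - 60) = (m^2 - 16*m + 64)/(m^2 - 11*m + 30)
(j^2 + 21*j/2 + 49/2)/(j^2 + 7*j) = (j + 7/2)/j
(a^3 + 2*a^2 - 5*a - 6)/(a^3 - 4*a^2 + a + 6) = (a + 3)/(a - 3)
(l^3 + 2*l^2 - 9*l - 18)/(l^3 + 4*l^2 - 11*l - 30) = (l + 3)/(l + 5)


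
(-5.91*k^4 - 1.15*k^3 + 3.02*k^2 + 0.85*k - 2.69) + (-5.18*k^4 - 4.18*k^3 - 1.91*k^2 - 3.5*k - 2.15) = -11.09*k^4 - 5.33*k^3 + 1.11*k^2 - 2.65*k - 4.84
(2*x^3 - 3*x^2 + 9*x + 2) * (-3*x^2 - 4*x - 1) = -6*x^5 + x^4 - 17*x^3 - 39*x^2 - 17*x - 2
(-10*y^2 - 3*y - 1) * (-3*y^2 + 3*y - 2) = 30*y^4 - 21*y^3 + 14*y^2 + 3*y + 2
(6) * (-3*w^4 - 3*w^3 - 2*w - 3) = -18*w^4 - 18*w^3 - 12*w - 18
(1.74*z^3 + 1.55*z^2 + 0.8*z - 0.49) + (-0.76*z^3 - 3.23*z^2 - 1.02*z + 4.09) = 0.98*z^3 - 1.68*z^2 - 0.22*z + 3.6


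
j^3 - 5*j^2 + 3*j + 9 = (j - 3)^2*(j + 1)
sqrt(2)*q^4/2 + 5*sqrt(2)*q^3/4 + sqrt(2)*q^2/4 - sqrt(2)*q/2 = q*(q - 1/2)*(q + 2)*(sqrt(2)*q/2 + sqrt(2)/2)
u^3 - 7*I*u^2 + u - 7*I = (u - 7*I)*(u - I)*(u + I)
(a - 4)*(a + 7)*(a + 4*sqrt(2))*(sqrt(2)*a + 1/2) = sqrt(2)*a^4 + 3*sqrt(2)*a^3 + 17*a^3/2 - 26*sqrt(2)*a^2 + 51*a^2/2 - 238*a + 6*sqrt(2)*a - 56*sqrt(2)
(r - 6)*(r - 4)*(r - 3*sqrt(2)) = r^3 - 10*r^2 - 3*sqrt(2)*r^2 + 24*r + 30*sqrt(2)*r - 72*sqrt(2)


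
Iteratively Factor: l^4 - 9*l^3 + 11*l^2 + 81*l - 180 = (l - 3)*(l^3 - 6*l^2 - 7*l + 60) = (l - 4)*(l - 3)*(l^2 - 2*l - 15) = (l - 4)*(l - 3)*(l + 3)*(l - 5)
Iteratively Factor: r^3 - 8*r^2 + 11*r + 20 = (r + 1)*(r^2 - 9*r + 20) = (r - 4)*(r + 1)*(r - 5)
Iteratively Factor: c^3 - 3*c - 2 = (c + 1)*(c^2 - c - 2) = (c + 1)^2*(c - 2)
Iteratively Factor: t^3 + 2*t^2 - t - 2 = (t - 1)*(t^2 + 3*t + 2) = (t - 1)*(t + 2)*(t + 1)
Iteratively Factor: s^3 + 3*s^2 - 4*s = (s - 1)*(s^2 + 4*s) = (s - 1)*(s + 4)*(s)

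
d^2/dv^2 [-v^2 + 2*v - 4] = -2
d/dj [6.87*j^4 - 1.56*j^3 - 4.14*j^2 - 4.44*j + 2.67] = 27.48*j^3 - 4.68*j^2 - 8.28*j - 4.44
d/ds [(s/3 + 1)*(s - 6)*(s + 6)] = s^2 + 2*s - 12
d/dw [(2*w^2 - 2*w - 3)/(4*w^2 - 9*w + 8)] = (-10*w^2 + 56*w - 43)/(16*w^4 - 72*w^3 + 145*w^2 - 144*w + 64)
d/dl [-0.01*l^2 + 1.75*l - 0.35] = 1.75 - 0.02*l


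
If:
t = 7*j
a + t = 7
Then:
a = 7 - t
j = t/7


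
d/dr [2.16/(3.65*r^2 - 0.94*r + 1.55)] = (2.0304 - 15.768*r)/(3.65*r^2 - 0.94*r + 1.55)^2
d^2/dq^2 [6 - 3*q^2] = -6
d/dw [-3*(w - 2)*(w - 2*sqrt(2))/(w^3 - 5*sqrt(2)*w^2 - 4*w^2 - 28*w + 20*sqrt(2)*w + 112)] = 3*(-(w - 2)*(w - 2*sqrt(2))*(-3*w^2 + 8*w + 10*sqrt(2)*w - 20*sqrt(2) + 28) + 2*(-w + 1 + sqrt(2))*(w^3 - 5*sqrt(2)*w^2 - 4*w^2 - 28*w + 20*sqrt(2)*w + 112))/(w^3 - 5*sqrt(2)*w^2 - 4*w^2 - 28*w + 20*sqrt(2)*w + 112)^2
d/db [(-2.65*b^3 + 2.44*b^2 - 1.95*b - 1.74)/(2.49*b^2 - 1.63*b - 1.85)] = (-6.5985*b^4 + 8.639*b^3 + 15.5858*b^2 - 0.3628*b + 0.7713)/(6.2001*b^4 - 8.1174*b^3 - 6.5561*b^2 + 6.031*b + 3.4225)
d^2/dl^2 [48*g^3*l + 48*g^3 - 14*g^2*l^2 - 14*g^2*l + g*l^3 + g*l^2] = 2*g*(-14*g + 3*l + 1)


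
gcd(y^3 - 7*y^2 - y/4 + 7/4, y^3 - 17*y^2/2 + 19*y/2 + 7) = y^2 - 13*y/2 - 7/2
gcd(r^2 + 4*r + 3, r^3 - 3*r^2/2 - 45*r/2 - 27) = r + 3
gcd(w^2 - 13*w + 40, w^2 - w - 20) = w - 5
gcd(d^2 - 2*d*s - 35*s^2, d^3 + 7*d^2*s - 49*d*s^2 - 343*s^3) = -d + 7*s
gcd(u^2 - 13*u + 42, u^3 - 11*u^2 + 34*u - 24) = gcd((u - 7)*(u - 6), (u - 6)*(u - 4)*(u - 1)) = u - 6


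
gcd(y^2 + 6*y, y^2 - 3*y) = y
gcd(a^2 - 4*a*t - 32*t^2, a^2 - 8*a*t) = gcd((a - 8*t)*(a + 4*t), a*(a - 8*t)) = -a + 8*t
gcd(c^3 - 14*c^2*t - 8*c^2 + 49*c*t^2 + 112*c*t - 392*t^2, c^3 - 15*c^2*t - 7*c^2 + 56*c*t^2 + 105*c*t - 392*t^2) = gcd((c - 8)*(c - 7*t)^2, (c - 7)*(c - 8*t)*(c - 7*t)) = -c + 7*t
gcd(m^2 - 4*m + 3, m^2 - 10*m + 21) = m - 3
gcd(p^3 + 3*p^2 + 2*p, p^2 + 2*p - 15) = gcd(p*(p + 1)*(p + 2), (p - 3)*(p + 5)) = 1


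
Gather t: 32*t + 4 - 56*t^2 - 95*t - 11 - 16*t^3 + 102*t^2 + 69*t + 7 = -16*t^3 + 46*t^2 + 6*t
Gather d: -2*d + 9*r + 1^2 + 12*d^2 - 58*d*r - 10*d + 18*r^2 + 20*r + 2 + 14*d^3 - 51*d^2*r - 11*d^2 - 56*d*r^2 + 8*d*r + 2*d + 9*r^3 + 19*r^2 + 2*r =14*d^3 + d^2*(1 - 51*r) + d*(-56*r^2 - 50*r - 10) + 9*r^3 + 37*r^2 + 31*r + 3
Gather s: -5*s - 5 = -5*s - 5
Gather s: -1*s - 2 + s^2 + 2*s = s^2 + s - 2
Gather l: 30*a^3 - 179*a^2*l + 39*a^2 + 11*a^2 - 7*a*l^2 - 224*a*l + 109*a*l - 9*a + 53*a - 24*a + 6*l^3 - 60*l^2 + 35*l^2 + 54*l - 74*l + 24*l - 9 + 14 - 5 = 30*a^3 + 50*a^2 + 20*a + 6*l^3 + l^2*(-7*a - 25) + l*(-179*a^2 - 115*a + 4)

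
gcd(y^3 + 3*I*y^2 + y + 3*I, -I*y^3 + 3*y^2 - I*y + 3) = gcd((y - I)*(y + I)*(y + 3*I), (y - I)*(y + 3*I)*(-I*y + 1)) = y^3 + 3*I*y^2 + y + 3*I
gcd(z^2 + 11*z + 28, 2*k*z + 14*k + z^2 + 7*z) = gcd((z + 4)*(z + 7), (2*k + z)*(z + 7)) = z + 7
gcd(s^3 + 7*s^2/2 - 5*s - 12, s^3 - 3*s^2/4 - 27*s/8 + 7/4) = s - 2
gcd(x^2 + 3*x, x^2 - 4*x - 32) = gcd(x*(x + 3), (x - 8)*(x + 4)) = 1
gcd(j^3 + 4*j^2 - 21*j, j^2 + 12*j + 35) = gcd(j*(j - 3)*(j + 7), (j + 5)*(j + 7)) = j + 7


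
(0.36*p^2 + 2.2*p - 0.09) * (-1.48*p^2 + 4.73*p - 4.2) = -0.5328*p^4 - 1.5532*p^3 + 9.0272*p^2 - 9.6657*p + 0.378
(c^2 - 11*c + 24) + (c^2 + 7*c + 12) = 2*c^2 - 4*c + 36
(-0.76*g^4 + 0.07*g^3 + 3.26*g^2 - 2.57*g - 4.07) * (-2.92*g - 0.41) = 2.2192*g^5 + 0.1072*g^4 - 9.5479*g^3 + 6.1678*g^2 + 12.9381*g + 1.6687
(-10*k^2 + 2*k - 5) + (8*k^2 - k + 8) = -2*k^2 + k + 3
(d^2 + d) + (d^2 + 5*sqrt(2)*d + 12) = 2*d^2 + d + 5*sqrt(2)*d + 12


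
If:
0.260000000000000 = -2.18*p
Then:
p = -0.12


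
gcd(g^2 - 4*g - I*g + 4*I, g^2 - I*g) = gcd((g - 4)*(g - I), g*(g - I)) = g - I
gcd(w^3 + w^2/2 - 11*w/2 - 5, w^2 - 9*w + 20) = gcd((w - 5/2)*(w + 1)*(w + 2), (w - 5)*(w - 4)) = 1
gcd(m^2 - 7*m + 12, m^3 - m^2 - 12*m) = m - 4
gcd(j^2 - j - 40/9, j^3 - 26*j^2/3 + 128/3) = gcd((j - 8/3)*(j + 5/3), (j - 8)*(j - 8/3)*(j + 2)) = j - 8/3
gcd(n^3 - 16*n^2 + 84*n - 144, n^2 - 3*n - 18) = n - 6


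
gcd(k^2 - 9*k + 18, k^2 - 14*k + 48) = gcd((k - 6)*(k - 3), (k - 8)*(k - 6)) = k - 6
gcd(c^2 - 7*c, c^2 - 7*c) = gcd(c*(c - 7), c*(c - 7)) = c^2 - 7*c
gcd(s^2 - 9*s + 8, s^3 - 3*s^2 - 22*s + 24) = s - 1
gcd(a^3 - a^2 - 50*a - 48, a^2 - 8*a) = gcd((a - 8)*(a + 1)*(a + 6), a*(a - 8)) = a - 8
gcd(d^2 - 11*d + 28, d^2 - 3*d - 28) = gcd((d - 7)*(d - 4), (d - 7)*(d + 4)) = d - 7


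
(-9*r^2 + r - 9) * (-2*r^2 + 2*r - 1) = 18*r^4 - 20*r^3 + 29*r^2 - 19*r + 9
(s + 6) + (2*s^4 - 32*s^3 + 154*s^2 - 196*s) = 2*s^4 - 32*s^3 + 154*s^2 - 195*s + 6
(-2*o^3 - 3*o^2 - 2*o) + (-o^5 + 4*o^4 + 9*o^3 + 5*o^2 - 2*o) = -o^5 + 4*o^4 + 7*o^3 + 2*o^2 - 4*o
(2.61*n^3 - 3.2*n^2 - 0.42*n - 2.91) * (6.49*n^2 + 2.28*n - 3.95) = 16.9389*n^5 - 14.8172*n^4 - 20.3313*n^3 - 7.2035*n^2 - 4.9758*n + 11.4945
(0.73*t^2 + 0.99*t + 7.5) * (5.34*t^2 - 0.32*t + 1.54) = 3.8982*t^4 + 5.053*t^3 + 40.8574*t^2 - 0.8754*t + 11.55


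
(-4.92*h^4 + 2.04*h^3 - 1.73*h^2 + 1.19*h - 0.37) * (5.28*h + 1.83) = -25.9776*h^5 + 1.7676*h^4 - 5.4012*h^3 + 3.1173*h^2 + 0.2241*h - 0.6771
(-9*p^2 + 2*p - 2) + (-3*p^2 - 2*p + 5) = 3 - 12*p^2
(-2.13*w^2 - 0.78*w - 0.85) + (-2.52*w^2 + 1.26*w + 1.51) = -4.65*w^2 + 0.48*w + 0.66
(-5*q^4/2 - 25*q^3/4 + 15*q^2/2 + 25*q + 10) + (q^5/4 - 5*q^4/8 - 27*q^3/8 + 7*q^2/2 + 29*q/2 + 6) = q^5/4 - 25*q^4/8 - 77*q^3/8 + 11*q^2 + 79*q/2 + 16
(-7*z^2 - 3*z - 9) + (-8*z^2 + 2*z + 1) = -15*z^2 - z - 8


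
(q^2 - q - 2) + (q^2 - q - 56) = 2*q^2 - 2*q - 58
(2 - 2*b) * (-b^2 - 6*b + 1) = 2*b^3 + 10*b^2 - 14*b + 2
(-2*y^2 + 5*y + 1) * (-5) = 10*y^2 - 25*y - 5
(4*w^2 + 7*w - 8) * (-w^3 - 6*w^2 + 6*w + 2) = -4*w^5 - 31*w^4 - 10*w^3 + 98*w^2 - 34*w - 16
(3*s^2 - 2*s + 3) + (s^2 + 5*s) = 4*s^2 + 3*s + 3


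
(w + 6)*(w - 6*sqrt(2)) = w^2 - 6*sqrt(2)*w + 6*w - 36*sqrt(2)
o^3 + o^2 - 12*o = o*(o - 3)*(o + 4)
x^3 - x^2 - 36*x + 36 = (x - 6)*(x - 1)*(x + 6)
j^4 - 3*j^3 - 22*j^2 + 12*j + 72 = (j - 6)*(j - 2)*(j + 2)*(j + 3)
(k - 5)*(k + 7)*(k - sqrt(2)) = k^3 - sqrt(2)*k^2 + 2*k^2 - 35*k - 2*sqrt(2)*k + 35*sqrt(2)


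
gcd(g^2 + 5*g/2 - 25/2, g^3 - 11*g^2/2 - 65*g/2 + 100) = g^2 + 5*g/2 - 25/2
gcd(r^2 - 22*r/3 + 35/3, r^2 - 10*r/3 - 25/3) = r - 5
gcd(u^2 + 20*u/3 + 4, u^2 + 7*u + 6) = u + 6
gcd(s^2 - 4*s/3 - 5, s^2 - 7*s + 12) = s - 3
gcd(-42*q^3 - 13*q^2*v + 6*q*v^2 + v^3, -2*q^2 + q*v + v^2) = 2*q + v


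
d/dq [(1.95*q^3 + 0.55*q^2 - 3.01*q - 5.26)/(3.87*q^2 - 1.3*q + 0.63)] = (7.5465*q^4 - 5.07*q^3 + 14.6192*q^2 + 41.4054*q - 8.7343)/(14.9769*q^4 - 10.062*q^3 + 6.5662*q^2 - 1.638*q + 0.3969)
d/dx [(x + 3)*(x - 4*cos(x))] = x + (x + 3)*(4*sin(x) + 1) - 4*cos(x)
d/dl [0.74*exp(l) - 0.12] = 0.74*exp(l)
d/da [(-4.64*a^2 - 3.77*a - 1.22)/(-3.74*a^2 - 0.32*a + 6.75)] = (-12.615*a^2 - 71.7656*a - 25.8379)/(13.9876*a^4 + 2.3936*a^3 - 50.3876*a^2 - 4.32*a + 45.5625)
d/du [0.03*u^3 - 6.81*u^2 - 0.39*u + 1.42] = 0.09*u^2 - 13.62*u - 0.39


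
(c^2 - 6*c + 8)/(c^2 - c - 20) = (-c^2 + 6*c - 8)/(-c^2 + c + 20)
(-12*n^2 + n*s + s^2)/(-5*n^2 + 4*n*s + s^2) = (-12*n^2 + n*s + s^2)/(-5*n^2 + 4*n*s + s^2)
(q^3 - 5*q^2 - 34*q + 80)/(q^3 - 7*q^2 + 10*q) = (q^2 - 3*q - 40)/(q*(q - 5))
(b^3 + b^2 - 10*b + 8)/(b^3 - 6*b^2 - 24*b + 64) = (b - 1)/(b - 8)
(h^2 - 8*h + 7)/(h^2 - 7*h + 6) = (h - 7)/(h - 6)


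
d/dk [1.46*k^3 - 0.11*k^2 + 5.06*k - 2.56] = 4.38*k^2 - 0.22*k + 5.06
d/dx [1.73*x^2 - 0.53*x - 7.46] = 3.46*x - 0.53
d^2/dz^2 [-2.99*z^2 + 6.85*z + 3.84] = -5.98000000000000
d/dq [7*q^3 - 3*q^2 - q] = 21*q^2 - 6*q - 1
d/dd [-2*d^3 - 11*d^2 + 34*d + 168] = -6*d^2 - 22*d + 34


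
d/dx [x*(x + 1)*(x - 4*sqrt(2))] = 3*x^2 - 8*sqrt(2)*x + 2*x - 4*sqrt(2)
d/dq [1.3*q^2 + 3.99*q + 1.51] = 2.6*q + 3.99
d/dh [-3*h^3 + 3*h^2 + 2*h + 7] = -9*h^2 + 6*h + 2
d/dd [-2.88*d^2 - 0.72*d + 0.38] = -5.76*d - 0.72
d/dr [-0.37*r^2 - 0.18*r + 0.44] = -0.74*r - 0.18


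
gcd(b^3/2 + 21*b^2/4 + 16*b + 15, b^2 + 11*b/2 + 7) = b + 2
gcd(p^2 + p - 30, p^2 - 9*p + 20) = p - 5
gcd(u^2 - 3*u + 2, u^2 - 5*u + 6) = u - 2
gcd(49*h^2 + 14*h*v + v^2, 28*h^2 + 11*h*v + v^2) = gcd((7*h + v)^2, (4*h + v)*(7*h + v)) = 7*h + v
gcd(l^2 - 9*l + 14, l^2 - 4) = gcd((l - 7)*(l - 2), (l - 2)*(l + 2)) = l - 2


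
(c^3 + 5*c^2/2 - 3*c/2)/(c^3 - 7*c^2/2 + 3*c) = (2*c^2 + 5*c - 3)/(2*c^2 - 7*c + 6)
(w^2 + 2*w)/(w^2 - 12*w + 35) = w*(w + 2)/(w^2 - 12*w + 35)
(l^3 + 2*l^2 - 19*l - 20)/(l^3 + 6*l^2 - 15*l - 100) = (l + 1)/(l + 5)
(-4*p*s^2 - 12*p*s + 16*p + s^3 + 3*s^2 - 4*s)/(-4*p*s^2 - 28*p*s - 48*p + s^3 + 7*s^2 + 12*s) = (s - 1)/(s + 3)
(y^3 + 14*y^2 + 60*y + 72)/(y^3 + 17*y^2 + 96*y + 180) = (y + 2)/(y + 5)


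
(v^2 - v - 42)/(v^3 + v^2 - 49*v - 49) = (v + 6)/(v^2 + 8*v + 7)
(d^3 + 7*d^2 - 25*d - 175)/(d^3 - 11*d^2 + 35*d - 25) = (d^2 + 12*d + 35)/(d^2 - 6*d + 5)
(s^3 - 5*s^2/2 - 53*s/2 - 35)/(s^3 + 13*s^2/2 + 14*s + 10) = (s - 7)/(s + 2)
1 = 1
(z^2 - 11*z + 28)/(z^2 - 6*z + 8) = (z - 7)/(z - 2)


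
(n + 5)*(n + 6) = n^2 + 11*n + 30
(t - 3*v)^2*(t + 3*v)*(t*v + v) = t^4*v - 3*t^3*v^2 + t^3*v - 9*t^2*v^3 - 3*t^2*v^2 + 27*t*v^4 - 9*t*v^3 + 27*v^4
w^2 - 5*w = w*(w - 5)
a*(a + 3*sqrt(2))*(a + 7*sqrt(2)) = a^3 + 10*sqrt(2)*a^2 + 42*a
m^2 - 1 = (m - 1)*(m + 1)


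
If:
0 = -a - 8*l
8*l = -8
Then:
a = 8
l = -1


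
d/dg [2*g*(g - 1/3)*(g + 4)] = 6*g^2 + 44*g/3 - 8/3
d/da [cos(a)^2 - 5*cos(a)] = (5 - 2*cos(a))*sin(a)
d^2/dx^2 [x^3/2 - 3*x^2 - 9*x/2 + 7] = 3*x - 6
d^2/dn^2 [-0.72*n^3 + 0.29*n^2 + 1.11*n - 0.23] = 0.58 - 4.32*n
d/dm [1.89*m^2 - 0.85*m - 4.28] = 3.78*m - 0.85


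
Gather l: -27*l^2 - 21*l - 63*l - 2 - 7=-27*l^2 - 84*l - 9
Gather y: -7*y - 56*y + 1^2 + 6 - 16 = -63*y - 9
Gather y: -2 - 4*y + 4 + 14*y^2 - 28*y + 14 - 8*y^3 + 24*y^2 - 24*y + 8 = -8*y^3 + 38*y^2 - 56*y + 24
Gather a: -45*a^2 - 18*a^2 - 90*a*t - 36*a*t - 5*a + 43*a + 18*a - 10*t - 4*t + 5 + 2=-63*a^2 + a*(56 - 126*t) - 14*t + 7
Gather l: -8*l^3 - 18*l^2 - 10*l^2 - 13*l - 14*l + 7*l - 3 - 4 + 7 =-8*l^3 - 28*l^2 - 20*l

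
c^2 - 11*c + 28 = (c - 7)*(c - 4)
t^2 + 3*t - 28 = (t - 4)*(t + 7)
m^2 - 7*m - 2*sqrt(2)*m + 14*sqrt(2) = (m - 7)*(m - 2*sqrt(2))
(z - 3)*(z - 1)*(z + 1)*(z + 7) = z^4 + 4*z^3 - 22*z^2 - 4*z + 21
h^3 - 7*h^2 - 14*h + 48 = (h - 8)*(h - 2)*(h + 3)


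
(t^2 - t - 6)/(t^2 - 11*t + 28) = (t^2 - t - 6)/(t^2 - 11*t + 28)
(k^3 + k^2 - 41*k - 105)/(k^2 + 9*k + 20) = (k^2 - 4*k - 21)/(k + 4)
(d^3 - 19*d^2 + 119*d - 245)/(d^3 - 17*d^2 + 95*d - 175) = (d - 7)/(d - 5)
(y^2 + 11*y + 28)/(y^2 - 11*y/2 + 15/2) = 2*(y^2 + 11*y + 28)/(2*y^2 - 11*y + 15)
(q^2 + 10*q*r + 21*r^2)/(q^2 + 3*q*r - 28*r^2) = (q + 3*r)/(q - 4*r)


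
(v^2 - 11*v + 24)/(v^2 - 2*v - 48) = (v - 3)/(v + 6)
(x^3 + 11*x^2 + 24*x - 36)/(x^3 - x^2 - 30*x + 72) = (x^2 + 5*x - 6)/(x^2 - 7*x + 12)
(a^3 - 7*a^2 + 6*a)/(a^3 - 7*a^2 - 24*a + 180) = a*(a - 1)/(a^2 - a - 30)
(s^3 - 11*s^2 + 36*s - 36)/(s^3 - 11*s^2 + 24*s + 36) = (s^2 - 5*s + 6)/(s^2 - 5*s - 6)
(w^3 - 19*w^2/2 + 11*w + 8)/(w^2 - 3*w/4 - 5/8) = 4*(w^2 - 10*w + 16)/(4*w - 5)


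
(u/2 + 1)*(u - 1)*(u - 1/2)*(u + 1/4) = u^4/2 + 3*u^3/8 - 19*u^2/16 + 3*u/16 + 1/8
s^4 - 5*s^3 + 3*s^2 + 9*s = s*(s - 3)^2*(s + 1)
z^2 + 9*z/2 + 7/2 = (z + 1)*(z + 7/2)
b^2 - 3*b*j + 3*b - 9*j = (b + 3)*(b - 3*j)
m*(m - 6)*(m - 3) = m^3 - 9*m^2 + 18*m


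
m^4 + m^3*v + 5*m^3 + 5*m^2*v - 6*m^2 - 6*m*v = m*(m - 1)*(m + 6)*(m + v)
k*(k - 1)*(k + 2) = k^3 + k^2 - 2*k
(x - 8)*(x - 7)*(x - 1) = x^3 - 16*x^2 + 71*x - 56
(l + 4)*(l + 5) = l^2 + 9*l + 20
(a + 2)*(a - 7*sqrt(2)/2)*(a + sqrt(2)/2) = a^3 - 3*sqrt(2)*a^2 + 2*a^2 - 6*sqrt(2)*a - 7*a/2 - 7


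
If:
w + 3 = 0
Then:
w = -3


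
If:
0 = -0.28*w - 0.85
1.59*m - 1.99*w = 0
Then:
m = -3.80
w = -3.04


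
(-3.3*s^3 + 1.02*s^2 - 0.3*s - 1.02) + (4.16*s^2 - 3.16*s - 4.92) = -3.3*s^3 + 5.18*s^2 - 3.46*s - 5.94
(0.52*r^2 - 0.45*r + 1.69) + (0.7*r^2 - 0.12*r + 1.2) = 1.22*r^2 - 0.57*r + 2.89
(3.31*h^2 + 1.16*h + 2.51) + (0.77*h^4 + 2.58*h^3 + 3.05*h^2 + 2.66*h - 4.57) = 0.77*h^4 + 2.58*h^3 + 6.36*h^2 + 3.82*h - 2.06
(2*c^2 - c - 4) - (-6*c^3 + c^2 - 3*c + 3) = 6*c^3 + c^2 + 2*c - 7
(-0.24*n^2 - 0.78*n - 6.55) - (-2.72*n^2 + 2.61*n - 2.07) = 2.48*n^2 - 3.39*n - 4.48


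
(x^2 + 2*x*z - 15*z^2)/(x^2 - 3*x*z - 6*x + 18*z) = (x + 5*z)/(x - 6)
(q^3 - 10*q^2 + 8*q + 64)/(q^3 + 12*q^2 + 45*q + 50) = (q^2 - 12*q + 32)/(q^2 + 10*q + 25)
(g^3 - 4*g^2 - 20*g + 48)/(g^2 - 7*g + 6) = (g^2 + 2*g - 8)/(g - 1)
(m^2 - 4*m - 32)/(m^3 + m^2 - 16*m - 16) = (m - 8)/(m^2 - 3*m - 4)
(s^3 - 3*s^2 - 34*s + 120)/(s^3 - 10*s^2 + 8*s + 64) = (s^2 + s - 30)/(s^2 - 6*s - 16)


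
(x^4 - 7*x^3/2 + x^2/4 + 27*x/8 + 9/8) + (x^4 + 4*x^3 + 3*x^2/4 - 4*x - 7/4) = 2*x^4 + x^3/2 + x^2 - 5*x/8 - 5/8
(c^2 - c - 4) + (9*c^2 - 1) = 10*c^2 - c - 5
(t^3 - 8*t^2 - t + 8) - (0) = t^3 - 8*t^2 - t + 8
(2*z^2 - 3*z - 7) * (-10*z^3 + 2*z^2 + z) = -20*z^5 + 34*z^4 + 66*z^3 - 17*z^2 - 7*z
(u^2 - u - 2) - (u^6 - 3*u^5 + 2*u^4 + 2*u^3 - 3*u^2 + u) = -u^6 + 3*u^5 - 2*u^4 - 2*u^3 + 4*u^2 - 2*u - 2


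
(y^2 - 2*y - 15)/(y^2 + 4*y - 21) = (y^2 - 2*y - 15)/(y^2 + 4*y - 21)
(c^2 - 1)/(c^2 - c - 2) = (c - 1)/(c - 2)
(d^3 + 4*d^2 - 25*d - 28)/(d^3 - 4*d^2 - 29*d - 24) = (d^2 + 3*d - 28)/(d^2 - 5*d - 24)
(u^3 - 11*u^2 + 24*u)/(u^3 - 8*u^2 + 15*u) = (u - 8)/(u - 5)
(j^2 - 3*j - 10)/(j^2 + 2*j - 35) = (j + 2)/(j + 7)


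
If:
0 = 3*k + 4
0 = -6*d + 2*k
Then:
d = -4/9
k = -4/3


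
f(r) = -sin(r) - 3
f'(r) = -cos(r)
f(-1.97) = -2.08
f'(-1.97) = 0.39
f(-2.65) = -2.53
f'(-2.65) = 0.88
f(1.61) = -4.00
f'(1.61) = 0.04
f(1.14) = -3.91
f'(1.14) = -0.42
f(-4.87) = -3.99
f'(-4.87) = -0.16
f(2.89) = -3.25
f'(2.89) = 0.97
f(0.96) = -3.82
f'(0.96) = -0.57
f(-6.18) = -3.10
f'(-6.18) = -0.99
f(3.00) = -3.14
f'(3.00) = 0.99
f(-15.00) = -2.35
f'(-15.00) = 0.76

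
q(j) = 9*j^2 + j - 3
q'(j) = 18*j + 1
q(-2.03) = 32.06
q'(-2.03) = -35.54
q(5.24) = 249.36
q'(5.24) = 95.32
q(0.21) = -2.39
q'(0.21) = 4.78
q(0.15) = -2.65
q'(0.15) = 3.70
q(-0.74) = 1.19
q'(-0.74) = -12.32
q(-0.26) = -2.65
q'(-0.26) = -3.68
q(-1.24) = 9.60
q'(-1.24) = -21.32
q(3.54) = 113.32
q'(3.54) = 64.72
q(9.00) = 735.00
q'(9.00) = 163.00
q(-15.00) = 2007.00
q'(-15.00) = -269.00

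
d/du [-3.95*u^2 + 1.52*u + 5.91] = 1.52 - 7.9*u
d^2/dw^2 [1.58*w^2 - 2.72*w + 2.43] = 3.16000000000000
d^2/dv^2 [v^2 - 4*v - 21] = 2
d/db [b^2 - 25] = 2*b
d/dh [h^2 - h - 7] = 2*h - 1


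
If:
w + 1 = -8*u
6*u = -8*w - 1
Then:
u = -7/58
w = -1/29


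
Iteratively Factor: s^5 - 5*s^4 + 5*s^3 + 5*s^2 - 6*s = (s + 1)*(s^4 - 6*s^3 + 11*s^2 - 6*s) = (s - 2)*(s + 1)*(s^3 - 4*s^2 + 3*s) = s*(s - 2)*(s + 1)*(s^2 - 4*s + 3) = s*(s - 3)*(s - 2)*(s + 1)*(s - 1)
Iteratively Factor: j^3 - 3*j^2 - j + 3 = (j - 1)*(j^2 - 2*j - 3) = (j - 1)*(j + 1)*(j - 3)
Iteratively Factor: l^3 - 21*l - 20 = (l + 1)*(l^2 - l - 20) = (l + 1)*(l + 4)*(l - 5)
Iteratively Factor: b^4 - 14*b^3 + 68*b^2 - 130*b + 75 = (b - 3)*(b^3 - 11*b^2 + 35*b - 25) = (b - 5)*(b - 3)*(b^2 - 6*b + 5) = (b - 5)*(b - 3)*(b - 1)*(b - 5)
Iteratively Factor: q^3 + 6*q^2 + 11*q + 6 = (q + 3)*(q^2 + 3*q + 2) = (q + 1)*(q + 3)*(q + 2)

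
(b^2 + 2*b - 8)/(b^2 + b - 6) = (b + 4)/(b + 3)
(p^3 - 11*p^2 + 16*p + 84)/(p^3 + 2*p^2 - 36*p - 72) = (p - 7)/(p + 6)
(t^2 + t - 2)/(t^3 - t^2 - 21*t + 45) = (t^2 + t - 2)/(t^3 - t^2 - 21*t + 45)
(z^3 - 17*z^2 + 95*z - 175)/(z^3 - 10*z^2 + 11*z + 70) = (z - 5)/(z + 2)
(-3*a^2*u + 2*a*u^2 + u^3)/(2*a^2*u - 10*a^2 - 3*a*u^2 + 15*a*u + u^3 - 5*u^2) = u*(3*a + u)/(-2*a*u + 10*a + u^2 - 5*u)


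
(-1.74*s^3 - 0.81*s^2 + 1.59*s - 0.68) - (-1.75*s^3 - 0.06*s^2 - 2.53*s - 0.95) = 0.01*s^3 - 0.75*s^2 + 4.12*s + 0.27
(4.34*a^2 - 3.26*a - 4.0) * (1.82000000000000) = 7.8988*a^2 - 5.9332*a - 7.28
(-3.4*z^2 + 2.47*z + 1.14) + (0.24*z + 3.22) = -3.4*z^2 + 2.71*z + 4.36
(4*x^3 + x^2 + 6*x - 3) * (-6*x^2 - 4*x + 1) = -24*x^5 - 22*x^4 - 36*x^3 - 5*x^2 + 18*x - 3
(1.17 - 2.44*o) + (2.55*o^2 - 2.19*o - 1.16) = 2.55*o^2 - 4.63*o + 0.01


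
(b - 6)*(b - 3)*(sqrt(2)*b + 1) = sqrt(2)*b^3 - 9*sqrt(2)*b^2 + b^2 - 9*b + 18*sqrt(2)*b + 18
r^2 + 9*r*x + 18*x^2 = (r + 3*x)*(r + 6*x)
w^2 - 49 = (w - 7)*(w + 7)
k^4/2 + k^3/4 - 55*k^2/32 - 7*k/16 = k*(k/2 + 1)*(k - 7/4)*(k + 1/4)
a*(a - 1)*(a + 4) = a^3 + 3*a^2 - 4*a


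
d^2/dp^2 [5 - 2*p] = 0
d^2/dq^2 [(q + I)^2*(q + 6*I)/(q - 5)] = 2*(q^3 - 15*q^2 + 75*q - 65 + 194*I)/(q^3 - 15*q^2 + 75*q - 125)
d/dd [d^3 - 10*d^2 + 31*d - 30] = 3*d^2 - 20*d + 31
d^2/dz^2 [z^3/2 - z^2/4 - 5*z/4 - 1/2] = 3*z - 1/2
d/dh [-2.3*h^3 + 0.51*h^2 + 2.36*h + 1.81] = -6.9*h^2 + 1.02*h + 2.36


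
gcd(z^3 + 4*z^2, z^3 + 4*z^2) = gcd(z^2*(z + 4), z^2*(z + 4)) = z^3 + 4*z^2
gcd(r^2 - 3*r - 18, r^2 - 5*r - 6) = r - 6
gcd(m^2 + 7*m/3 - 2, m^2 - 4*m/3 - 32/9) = 1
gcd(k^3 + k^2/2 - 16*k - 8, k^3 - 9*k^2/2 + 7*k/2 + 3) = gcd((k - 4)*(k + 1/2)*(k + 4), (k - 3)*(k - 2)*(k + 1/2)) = k + 1/2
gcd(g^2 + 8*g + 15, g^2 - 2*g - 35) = g + 5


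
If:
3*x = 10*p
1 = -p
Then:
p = -1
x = -10/3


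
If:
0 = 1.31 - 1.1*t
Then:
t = 1.19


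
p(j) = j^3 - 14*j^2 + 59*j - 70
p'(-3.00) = 170.00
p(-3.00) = -400.00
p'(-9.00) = 554.00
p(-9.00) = -2464.00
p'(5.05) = -5.89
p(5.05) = -0.30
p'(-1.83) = 120.29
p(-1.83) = -230.98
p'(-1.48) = 107.01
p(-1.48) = -191.23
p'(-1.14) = 94.82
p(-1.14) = -156.94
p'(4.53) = -6.28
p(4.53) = 2.94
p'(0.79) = 38.75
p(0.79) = -31.63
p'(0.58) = 43.77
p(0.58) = -40.29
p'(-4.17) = 227.93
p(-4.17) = -631.99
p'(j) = 3*j^2 - 28*j + 59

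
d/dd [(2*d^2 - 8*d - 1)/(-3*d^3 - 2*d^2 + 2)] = (-d*(9*d + 4)*(-2*d^2 + 8*d + 1) + 4*(2 - d)*(3*d^3 + 2*d^2 - 2))/(3*d^3 + 2*d^2 - 2)^2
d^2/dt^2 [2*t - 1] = 0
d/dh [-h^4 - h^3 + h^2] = h*(-4*h^2 - 3*h + 2)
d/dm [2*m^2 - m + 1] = 4*m - 1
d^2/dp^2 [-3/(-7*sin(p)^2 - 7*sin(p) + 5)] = 21*(-28*sin(p)^4 - 21*sin(p)^3 + 15*sin(p)^2 + 37*sin(p) + 24)/(7*sin(p)^2 + 7*sin(p) - 5)^3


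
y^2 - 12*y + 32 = (y - 8)*(y - 4)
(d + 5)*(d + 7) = d^2 + 12*d + 35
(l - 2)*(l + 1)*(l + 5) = l^3 + 4*l^2 - 7*l - 10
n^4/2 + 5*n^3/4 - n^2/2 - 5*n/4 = n*(n/2 + 1/2)*(n - 1)*(n + 5/2)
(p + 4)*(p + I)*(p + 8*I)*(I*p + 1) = I*p^4 - 8*p^3 + 4*I*p^3 - 32*p^2 + I*p^2 - 8*p + 4*I*p - 32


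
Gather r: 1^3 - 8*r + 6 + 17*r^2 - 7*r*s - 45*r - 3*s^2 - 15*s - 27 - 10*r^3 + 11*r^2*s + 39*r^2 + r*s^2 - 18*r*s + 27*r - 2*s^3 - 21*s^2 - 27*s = -10*r^3 + r^2*(11*s + 56) + r*(s^2 - 25*s - 26) - 2*s^3 - 24*s^2 - 42*s - 20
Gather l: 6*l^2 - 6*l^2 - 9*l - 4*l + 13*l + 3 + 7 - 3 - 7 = 0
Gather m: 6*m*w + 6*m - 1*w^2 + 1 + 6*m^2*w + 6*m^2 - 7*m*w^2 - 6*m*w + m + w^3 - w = m^2*(6*w + 6) + m*(7 - 7*w^2) + w^3 - w^2 - w + 1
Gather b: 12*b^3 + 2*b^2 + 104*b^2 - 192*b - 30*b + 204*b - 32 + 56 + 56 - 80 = 12*b^3 + 106*b^2 - 18*b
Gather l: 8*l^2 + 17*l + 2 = 8*l^2 + 17*l + 2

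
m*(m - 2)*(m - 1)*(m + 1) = m^4 - 2*m^3 - m^2 + 2*m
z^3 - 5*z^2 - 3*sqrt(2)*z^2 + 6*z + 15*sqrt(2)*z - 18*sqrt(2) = (z - 3)*(z - 2)*(z - 3*sqrt(2))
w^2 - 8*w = w*(w - 8)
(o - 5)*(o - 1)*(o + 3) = o^3 - 3*o^2 - 13*o + 15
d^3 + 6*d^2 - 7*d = d*(d - 1)*(d + 7)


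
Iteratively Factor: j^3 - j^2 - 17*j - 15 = (j + 1)*(j^2 - 2*j - 15) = (j - 5)*(j + 1)*(j + 3)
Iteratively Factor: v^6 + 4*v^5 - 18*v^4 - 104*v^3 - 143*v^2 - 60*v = (v)*(v^5 + 4*v^4 - 18*v^3 - 104*v^2 - 143*v - 60) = v*(v + 3)*(v^4 + v^3 - 21*v^2 - 41*v - 20) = v*(v + 1)*(v + 3)*(v^3 - 21*v - 20) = v*(v - 5)*(v + 1)*(v + 3)*(v^2 + 5*v + 4) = v*(v - 5)*(v + 1)^2*(v + 3)*(v + 4)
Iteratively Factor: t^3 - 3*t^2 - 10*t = (t + 2)*(t^2 - 5*t) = (t - 5)*(t + 2)*(t)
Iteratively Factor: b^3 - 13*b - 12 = (b + 3)*(b^2 - 3*b - 4) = (b + 1)*(b + 3)*(b - 4)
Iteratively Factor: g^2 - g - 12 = (g + 3)*(g - 4)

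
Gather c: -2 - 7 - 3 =-12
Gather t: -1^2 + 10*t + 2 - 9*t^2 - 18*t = -9*t^2 - 8*t + 1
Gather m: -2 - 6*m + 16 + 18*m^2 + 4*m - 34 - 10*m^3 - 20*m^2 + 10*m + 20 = -10*m^3 - 2*m^2 + 8*m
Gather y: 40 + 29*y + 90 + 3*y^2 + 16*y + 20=3*y^2 + 45*y + 150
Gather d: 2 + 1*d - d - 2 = 0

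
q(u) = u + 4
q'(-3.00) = 1.00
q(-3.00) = 1.00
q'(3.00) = 1.00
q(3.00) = 7.00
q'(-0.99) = 1.00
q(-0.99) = 3.01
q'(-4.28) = 1.00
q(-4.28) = -0.28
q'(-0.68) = 1.00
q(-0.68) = 3.32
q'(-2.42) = 1.00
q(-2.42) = 1.58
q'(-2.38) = 1.00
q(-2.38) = 1.62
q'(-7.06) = 1.00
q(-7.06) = -3.06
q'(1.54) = 1.00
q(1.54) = 5.54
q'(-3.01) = 1.00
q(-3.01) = 0.99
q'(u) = 1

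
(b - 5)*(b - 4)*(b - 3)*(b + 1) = b^4 - 11*b^3 + 35*b^2 - 13*b - 60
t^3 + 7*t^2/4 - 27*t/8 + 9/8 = (t - 3/4)*(t - 1/2)*(t + 3)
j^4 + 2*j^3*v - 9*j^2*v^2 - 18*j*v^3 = j*(j - 3*v)*(j + 2*v)*(j + 3*v)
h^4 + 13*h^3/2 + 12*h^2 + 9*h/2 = h*(h + 1/2)*(h + 3)^2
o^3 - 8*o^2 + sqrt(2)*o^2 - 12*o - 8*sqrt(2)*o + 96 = (o - 8)*(o - 2*sqrt(2))*(o + 3*sqrt(2))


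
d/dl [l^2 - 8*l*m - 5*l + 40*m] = 2*l - 8*m - 5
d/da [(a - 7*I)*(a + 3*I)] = 2*a - 4*I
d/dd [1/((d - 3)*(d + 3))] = -2*d/(d^4 - 18*d^2 + 81)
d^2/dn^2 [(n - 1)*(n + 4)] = 2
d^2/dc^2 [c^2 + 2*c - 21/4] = 2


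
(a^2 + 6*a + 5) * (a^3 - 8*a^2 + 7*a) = a^5 - 2*a^4 - 36*a^3 + 2*a^2 + 35*a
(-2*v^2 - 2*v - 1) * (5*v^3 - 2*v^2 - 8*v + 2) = -10*v^5 - 6*v^4 + 15*v^3 + 14*v^2 + 4*v - 2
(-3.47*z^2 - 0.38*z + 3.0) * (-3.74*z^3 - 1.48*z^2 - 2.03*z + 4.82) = 12.9778*z^5 + 6.5568*z^4 - 3.6135*z^3 - 20.394*z^2 - 7.9216*z + 14.46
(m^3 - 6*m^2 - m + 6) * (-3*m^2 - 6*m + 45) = -3*m^5 + 12*m^4 + 84*m^3 - 282*m^2 - 81*m + 270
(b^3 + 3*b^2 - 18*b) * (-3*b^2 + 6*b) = -3*b^5 - 3*b^4 + 72*b^3 - 108*b^2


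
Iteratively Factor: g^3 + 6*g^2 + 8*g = (g)*(g^2 + 6*g + 8) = g*(g + 4)*(g + 2)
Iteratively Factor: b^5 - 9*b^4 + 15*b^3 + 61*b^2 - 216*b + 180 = (b - 2)*(b^4 - 7*b^3 + b^2 + 63*b - 90) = (b - 5)*(b - 2)*(b^3 - 2*b^2 - 9*b + 18) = (b - 5)*(b - 2)^2*(b^2 - 9) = (b - 5)*(b - 2)^2*(b + 3)*(b - 3)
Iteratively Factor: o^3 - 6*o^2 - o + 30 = (o - 5)*(o^2 - o - 6) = (o - 5)*(o - 3)*(o + 2)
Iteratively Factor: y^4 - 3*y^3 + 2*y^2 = (y - 2)*(y^3 - y^2) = y*(y - 2)*(y^2 - y) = y*(y - 2)*(y - 1)*(y)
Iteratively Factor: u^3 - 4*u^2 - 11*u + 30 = (u - 2)*(u^2 - 2*u - 15) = (u - 5)*(u - 2)*(u + 3)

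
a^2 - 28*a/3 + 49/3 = (a - 7)*(a - 7/3)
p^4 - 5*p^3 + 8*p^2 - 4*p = p*(p - 2)^2*(p - 1)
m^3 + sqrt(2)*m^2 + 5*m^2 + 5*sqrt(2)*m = m*(m + 5)*(m + sqrt(2))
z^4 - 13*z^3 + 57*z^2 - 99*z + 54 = (z - 6)*(z - 3)^2*(z - 1)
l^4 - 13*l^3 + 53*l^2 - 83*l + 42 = (l - 7)*(l - 3)*(l - 2)*(l - 1)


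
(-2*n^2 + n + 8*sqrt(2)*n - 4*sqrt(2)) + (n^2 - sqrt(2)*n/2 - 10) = -n^2 + n + 15*sqrt(2)*n/2 - 10 - 4*sqrt(2)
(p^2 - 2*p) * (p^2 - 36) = p^4 - 2*p^3 - 36*p^2 + 72*p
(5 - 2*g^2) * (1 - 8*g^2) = 16*g^4 - 42*g^2 + 5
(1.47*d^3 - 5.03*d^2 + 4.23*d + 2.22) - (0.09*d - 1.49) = 1.47*d^3 - 5.03*d^2 + 4.14*d + 3.71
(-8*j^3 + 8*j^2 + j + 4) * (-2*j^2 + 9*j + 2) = 16*j^5 - 88*j^4 + 54*j^3 + 17*j^2 + 38*j + 8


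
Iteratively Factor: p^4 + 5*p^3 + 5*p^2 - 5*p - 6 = (p - 1)*(p^3 + 6*p^2 + 11*p + 6) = (p - 1)*(p + 3)*(p^2 + 3*p + 2) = (p - 1)*(p + 1)*(p + 3)*(p + 2)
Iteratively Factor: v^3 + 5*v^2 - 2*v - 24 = (v + 3)*(v^2 + 2*v - 8) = (v - 2)*(v + 3)*(v + 4)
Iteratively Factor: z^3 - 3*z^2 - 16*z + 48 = (z - 4)*(z^2 + z - 12) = (z - 4)*(z + 4)*(z - 3)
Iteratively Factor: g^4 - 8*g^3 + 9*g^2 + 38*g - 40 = (g - 5)*(g^3 - 3*g^2 - 6*g + 8) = (g - 5)*(g - 4)*(g^2 + g - 2) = (g - 5)*(g - 4)*(g + 2)*(g - 1)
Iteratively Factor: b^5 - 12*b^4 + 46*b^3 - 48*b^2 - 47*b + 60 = (b - 3)*(b^4 - 9*b^3 + 19*b^2 + 9*b - 20) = (b - 3)*(b - 1)*(b^3 - 8*b^2 + 11*b + 20) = (b - 4)*(b - 3)*(b - 1)*(b^2 - 4*b - 5) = (b - 4)*(b - 3)*(b - 1)*(b + 1)*(b - 5)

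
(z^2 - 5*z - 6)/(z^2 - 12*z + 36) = (z + 1)/(z - 6)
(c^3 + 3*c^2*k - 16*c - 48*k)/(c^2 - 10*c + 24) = (c^2 + 3*c*k + 4*c + 12*k)/(c - 6)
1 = 1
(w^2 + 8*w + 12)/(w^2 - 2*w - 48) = (w + 2)/(w - 8)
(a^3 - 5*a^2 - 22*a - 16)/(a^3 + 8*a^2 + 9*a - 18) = (a^3 - 5*a^2 - 22*a - 16)/(a^3 + 8*a^2 + 9*a - 18)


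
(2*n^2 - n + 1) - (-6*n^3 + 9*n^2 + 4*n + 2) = 6*n^3 - 7*n^2 - 5*n - 1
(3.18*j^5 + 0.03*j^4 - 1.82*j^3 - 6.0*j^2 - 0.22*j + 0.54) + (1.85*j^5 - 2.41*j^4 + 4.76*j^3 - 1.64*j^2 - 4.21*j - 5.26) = 5.03*j^5 - 2.38*j^4 + 2.94*j^3 - 7.64*j^2 - 4.43*j - 4.72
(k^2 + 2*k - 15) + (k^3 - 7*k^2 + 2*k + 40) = k^3 - 6*k^2 + 4*k + 25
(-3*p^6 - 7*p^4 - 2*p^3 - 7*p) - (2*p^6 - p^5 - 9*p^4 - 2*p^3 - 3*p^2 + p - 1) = -5*p^6 + p^5 + 2*p^4 + 3*p^2 - 8*p + 1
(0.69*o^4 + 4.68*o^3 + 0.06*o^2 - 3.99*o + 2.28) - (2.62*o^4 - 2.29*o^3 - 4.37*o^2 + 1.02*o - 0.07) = -1.93*o^4 + 6.97*o^3 + 4.43*o^2 - 5.01*o + 2.35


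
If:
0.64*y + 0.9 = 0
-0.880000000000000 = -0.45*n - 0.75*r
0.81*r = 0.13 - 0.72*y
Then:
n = -0.40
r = 1.41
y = -1.41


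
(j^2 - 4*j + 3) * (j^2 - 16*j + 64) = j^4 - 20*j^3 + 131*j^2 - 304*j + 192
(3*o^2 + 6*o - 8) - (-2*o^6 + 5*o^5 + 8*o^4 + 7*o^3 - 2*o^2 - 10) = 2*o^6 - 5*o^5 - 8*o^4 - 7*o^3 + 5*o^2 + 6*o + 2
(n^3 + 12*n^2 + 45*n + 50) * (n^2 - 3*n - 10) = n^5 + 9*n^4 - n^3 - 205*n^2 - 600*n - 500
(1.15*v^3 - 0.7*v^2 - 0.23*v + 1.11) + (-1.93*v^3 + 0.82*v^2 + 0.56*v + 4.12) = -0.78*v^3 + 0.12*v^2 + 0.33*v + 5.23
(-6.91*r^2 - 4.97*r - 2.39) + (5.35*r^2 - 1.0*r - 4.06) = -1.56*r^2 - 5.97*r - 6.45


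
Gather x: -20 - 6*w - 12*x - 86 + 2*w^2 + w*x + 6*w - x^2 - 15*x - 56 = 2*w^2 - x^2 + x*(w - 27) - 162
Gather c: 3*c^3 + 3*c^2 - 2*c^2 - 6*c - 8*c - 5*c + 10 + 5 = 3*c^3 + c^2 - 19*c + 15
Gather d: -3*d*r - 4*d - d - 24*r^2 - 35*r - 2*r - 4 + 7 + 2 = d*(-3*r - 5) - 24*r^2 - 37*r + 5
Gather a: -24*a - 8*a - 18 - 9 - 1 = -32*a - 28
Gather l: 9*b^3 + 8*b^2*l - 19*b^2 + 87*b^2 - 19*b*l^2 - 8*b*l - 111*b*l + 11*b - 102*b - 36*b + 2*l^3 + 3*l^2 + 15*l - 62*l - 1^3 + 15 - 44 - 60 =9*b^3 + 68*b^2 - 127*b + 2*l^3 + l^2*(3 - 19*b) + l*(8*b^2 - 119*b - 47) - 90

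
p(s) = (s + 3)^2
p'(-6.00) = -6.00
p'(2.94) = 11.88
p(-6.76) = 14.14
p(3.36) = 40.45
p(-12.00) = 81.00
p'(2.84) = 11.68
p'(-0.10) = 5.80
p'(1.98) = 9.96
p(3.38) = 40.70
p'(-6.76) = -7.52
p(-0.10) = 8.41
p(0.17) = 10.05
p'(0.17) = 6.34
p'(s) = 2*s + 6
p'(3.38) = 12.76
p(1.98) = 24.80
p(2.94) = 35.28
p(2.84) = 34.11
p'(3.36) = 12.72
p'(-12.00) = -18.00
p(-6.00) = 9.00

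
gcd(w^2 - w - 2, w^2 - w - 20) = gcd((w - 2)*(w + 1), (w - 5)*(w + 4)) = 1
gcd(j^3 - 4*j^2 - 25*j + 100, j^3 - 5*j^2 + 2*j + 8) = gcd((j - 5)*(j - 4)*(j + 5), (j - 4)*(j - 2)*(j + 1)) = j - 4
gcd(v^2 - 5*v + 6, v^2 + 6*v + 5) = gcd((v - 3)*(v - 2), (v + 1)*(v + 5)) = 1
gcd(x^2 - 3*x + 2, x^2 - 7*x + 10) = x - 2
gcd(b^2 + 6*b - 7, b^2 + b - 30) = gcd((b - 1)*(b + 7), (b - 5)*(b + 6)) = 1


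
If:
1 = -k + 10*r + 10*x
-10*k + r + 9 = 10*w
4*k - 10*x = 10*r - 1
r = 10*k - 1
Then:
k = 0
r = -1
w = 4/5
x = 11/10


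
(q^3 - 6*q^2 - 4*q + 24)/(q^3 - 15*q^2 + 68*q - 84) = (q + 2)/(q - 7)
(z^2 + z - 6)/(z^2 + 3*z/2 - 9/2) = 2*(z - 2)/(2*z - 3)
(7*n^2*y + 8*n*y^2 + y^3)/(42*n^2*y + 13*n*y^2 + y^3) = (n + y)/(6*n + y)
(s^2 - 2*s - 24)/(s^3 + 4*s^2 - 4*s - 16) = (s - 6)/(s^2 - 4)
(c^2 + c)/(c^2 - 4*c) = (c + 1)/(c - 4)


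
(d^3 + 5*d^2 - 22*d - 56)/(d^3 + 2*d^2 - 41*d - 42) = (d^2 - 2*d - 8)/(d^2 - 5*d - 6)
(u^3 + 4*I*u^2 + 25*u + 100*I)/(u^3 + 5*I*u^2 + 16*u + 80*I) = (u - 5*I)/(u - 4*I)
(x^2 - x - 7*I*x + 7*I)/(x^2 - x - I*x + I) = (x - 7*I)/(x - I)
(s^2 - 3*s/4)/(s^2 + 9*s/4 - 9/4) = s/(s + 3)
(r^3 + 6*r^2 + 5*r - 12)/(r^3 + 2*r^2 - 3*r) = (r + 4)/r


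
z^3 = z^3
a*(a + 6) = a^2 + 6*a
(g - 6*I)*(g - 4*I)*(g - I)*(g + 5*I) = g^4 - 6*I*g^3 + 21*g^2 - 146*I*g - 120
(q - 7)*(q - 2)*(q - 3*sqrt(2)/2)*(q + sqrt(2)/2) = q^4 - 9*q^3 - sqrt(2)*q^3 + 25*q^2/2 + 9*sqrt(2)*q^2 - 14*sqrt(2)*q + 27*q/2 - 21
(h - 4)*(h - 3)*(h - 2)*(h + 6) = h^4 - 3*h^3 - 28*h^2 + 132*h - 144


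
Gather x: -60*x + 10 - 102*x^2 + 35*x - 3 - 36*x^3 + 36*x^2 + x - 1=-36*x^3 - 66*x^2 - 24*x + 6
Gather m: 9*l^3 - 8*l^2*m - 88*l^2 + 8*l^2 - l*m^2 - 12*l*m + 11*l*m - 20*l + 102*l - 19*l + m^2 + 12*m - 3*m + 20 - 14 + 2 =9*l^3 - 80*l^2 + 63*l + m^2*(1 - l) + m*(-8*l^2 - l + 9) + 8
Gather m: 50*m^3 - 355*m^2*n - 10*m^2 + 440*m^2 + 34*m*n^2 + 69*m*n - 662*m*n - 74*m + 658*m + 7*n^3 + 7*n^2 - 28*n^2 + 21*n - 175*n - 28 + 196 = 50*m^3 + m^2*(430 - 355*n) + m*(34*n^2 - 593*n + 584) + 7*n^3 - 21*n^2 - 154*n + 168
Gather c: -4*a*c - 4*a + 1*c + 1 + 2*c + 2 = -4*a + c*(3 - 4*a) + 3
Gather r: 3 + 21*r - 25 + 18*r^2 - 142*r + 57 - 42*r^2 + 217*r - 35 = -24*r^2 + 96*r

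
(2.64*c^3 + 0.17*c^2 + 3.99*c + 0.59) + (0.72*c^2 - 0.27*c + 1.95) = 2.64*c^3 + 0.89*c^2 + 3.72*c + 2.54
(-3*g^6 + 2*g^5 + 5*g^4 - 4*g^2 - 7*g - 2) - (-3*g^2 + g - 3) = -3*g^6 + 2*g^5 + 5*g^4 - g^2 - 8*g + 1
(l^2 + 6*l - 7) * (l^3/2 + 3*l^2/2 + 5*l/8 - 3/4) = l^5/2 + 9*l^4/2 + 49*l^3/8 - 15*l^2/2 - 71*l/8 + 21/4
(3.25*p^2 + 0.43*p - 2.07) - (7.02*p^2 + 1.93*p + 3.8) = -3.77*p^2 - 1.5*p - 5.87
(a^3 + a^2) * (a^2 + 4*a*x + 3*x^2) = a^5 + 4*a^4*x + a^4 + 3*a^3*x^2 + 4*a^3*x + 3*a^2*x^2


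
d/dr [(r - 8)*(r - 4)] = 2*r - 12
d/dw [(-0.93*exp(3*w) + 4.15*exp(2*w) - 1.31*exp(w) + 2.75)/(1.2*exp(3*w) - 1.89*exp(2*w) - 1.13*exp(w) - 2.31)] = (-3.2223*exp(4*w) + 5.2458*exp(3*w) - 10.6205*exp(2*w) - 8.778*exp(w) + 6.1336)*exp(w)/(1.44*exp(6*w) - 4.536*exp(5*w) + 0.8601*exp(4*w) - 1.2726*exp(3*w) + 10.0087*exp(2*w) + 5.2206*exp(w) + 5.3361)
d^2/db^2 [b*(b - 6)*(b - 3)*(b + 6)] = 12*b^2 - 18*b - 72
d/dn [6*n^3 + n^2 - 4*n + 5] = 18*n^2 + 2*n - 4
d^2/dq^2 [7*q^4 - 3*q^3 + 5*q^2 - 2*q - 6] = 84*q^2 - 18*q + 10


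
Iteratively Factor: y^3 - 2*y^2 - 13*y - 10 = (y + 2)*(y^2 - 4*y - 5) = (y + 1)*(y + 2)*(y - 5)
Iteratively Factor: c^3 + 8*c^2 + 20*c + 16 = (c + 2)*(c^2 + 6*c + 8) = (c + 2)*(c + 4)*(c + 2)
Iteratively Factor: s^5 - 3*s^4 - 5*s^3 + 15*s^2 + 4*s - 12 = (s - 1)*(s^4 - 2*s^3 - 7*s^2 + 8*s + 12) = (s - 2)*(s - 1)*(s^3 - 7*s - 6) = (s - 2)*(s - 1)*(s + 2)*(s^2 - 2*s - 3) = (s - 3)*(s - 2)*(s - 1)*(s + 2)*(s + 1)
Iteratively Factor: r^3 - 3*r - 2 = (r - 2)*(r^2 + 2*r + 1) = (r - 2)*(r + 1)*(r + 1)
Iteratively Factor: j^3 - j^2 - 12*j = (j + 3)*(j^2 - 4*j) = (j - 4)*(j + 3)*(j)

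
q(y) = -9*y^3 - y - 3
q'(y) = -27*y^2 - 1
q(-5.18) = 1253.11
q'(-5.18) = -725.47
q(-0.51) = -1.30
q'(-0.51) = -8.02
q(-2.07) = 78.90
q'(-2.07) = -116.69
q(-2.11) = 83.66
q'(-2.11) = -121.21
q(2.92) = -229.99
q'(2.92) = -231.21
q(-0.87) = 3.80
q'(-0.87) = -21.44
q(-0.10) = -2.89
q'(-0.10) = -1.27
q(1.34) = -25.99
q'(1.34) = -49.48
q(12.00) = -15567.00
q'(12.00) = -3889.00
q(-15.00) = 30387.00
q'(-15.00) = -6076.00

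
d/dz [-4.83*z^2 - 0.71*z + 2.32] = -9.66*z - 0.71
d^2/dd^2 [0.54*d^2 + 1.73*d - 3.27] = 1.08000000000000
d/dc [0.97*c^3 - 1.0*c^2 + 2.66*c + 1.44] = 2.91*c^2 - 2.0*c + 2.66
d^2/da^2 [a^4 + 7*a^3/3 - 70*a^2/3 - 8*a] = 12*a^2 + 14*a - 140/3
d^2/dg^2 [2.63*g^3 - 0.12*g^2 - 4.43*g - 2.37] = 15.78*g - 0.24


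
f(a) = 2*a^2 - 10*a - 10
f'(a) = 4*a - 10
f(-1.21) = 5.03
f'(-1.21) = -14.84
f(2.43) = -22.49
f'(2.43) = -0.28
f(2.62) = -22.47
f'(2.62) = 0.48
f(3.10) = -21.78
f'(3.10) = 2.40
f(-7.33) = 170.76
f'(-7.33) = -39.32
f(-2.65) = 30.54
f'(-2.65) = -20.60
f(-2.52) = 27.90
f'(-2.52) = -20.08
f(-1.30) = 6.38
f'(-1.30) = -15.20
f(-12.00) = 398.00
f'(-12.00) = -58.00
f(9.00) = 62.00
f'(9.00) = 26.00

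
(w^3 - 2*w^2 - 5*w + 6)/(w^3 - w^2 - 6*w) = (w - 1)/w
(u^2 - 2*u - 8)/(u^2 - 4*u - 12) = (u - 4)/(u - 6)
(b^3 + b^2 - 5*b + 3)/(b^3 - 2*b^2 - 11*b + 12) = (b - 1)/(b - 4)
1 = 1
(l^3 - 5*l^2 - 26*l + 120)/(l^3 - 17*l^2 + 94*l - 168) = (l + 5)/(l - 7)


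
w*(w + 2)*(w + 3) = w^3 + 5*w^2 + 6*w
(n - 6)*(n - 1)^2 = n^3 - 8*n^2 + 13*n - 6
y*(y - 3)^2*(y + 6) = y^4 - 27*y^2 + 54*y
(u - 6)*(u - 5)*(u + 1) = u^3 - 10*u^2 + 19*u + 30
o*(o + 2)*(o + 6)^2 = o^4 + 14*o^3 + 60*o^2 + 72*o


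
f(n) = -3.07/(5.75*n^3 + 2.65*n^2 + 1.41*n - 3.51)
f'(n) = -3.07*(-17.25*n^2 - 5.3*n - 1.41)/(5.75*n^3 + 2.65*n^2 + 1.41*n - 3.51)^2 = (52.9575*n^2 + 16.271*n + 4.3287)/(5.75*n^3 + 2.65*n^2 + 1.41*n - 3.51)^2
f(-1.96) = 0.08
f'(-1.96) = 0.11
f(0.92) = -0.68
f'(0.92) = 3.16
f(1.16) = -0.29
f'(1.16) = 0.83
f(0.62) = 12.44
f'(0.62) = 571.11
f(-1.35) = 0.21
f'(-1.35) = 0.36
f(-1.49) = 0.16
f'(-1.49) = 0.28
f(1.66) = -0.09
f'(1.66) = 0.17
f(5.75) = -0.00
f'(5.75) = 0.00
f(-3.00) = 0.02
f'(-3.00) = 0.02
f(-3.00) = 0.02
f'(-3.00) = 0.02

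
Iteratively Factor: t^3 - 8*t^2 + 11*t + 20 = (t - 4)*(t^2 - 4*t - 5) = (t - 5)*(t - 4)*(t + 1)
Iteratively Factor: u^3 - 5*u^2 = (u)*(u^2 - 5*u) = u^2*(u - 5)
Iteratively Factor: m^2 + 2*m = (m + 2)*(m)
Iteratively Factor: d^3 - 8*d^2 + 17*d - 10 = (d - 1)*(d^2 - 7*d + 10) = (d - 2)*(d - 1)*(d - 5)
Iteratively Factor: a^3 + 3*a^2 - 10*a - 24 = (a - 3)*(a^2 + 6*a + 8) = (a - 3)*(a + 2)*(a + 4)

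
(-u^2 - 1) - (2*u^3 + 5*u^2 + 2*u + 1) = -2*u^3 - 6*u^2 - 2*u - 2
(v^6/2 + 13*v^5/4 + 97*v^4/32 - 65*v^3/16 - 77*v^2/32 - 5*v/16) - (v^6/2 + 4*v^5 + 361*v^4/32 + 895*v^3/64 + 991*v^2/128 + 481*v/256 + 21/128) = -3*v^5/4 - 33*v^4/4 - 1155*v^3/64 - 1299*v^2/128 - 561*v/256 - 21/128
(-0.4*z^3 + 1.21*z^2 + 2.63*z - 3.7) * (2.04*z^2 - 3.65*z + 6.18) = -0.816*z^5 + 3.9284*z^4 - 1.5233*z^3 - 9.6697*z^2 + 29.7584*z - 22.866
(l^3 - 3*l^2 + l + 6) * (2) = 2*l^3 - 6*l^2 + 2*l + 12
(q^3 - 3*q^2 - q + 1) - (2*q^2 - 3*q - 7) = q^3 - 5*q^2 + 2*q + 8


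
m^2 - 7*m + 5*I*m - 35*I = (m - 7)*(m + 5*I)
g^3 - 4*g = g*(g - 2)*(g + 2)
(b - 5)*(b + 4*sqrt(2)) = b^2 - 5*b + 4*sqrt(2)*b - 20*sqrt(2)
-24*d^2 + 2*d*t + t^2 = (-4*d + t)*(6*d + t)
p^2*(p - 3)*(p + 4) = p^4 + p^3 - 12*p^2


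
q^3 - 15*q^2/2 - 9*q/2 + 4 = (q - 8)*(q - 1/2)*(q + 1)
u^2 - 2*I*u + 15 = (u - 5*I)*(u + 3*I)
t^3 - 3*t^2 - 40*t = t*(t - 8)*(t + 5)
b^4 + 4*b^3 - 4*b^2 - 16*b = b*(b - 2)*(b + 2)*(b + 4)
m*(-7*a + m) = -7*a*m + m^2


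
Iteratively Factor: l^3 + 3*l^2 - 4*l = (l + 4)*(l^2 - l) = l*(l + 4)*(l - 1)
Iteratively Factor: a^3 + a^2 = (a)*(a^2 + a) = a^2*(a + 1)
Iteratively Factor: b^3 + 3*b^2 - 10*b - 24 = (b + 4)*(b^2 - b - 6) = (b - 3)*(b + 4)*(b + 2)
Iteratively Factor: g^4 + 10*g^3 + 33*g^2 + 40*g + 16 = (g + 4)*(g^3 + 6*g^2 + 9*g + 4) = (g + 4)^2*(g^2 + 2*g + 1) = (g + 1)*(g + 4)^2*(g + 1)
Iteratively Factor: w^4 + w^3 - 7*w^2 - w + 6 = (w - 2)*(w^3 + 3*w^2 - w - 3) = (w - 2)*(w + 3)*(w^2 - 1) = (w - 2)*(w + 1)*(w + 3)*(w - 1)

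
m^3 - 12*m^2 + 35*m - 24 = (m - 8)*(m - 3)*(m - 1)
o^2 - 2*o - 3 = (o - 3)*(o + 1)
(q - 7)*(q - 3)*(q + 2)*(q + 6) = q^4 - 2*q^3 - 47*q^2 + 48*q + 252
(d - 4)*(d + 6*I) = d^2 - 4*d + 6*I*d - 24*I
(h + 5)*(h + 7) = h^2 + 12*h + 35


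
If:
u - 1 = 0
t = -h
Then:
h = -t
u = 1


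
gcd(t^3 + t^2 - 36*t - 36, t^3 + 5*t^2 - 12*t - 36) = t + 6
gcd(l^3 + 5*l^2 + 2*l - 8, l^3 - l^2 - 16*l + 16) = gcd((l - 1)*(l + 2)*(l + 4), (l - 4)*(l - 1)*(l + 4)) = l^2 + 3*l - 4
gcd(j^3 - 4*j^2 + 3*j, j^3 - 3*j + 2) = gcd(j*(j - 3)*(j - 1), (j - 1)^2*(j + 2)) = j - 1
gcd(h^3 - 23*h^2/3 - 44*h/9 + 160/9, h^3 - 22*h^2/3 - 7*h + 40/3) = h^2 - 19*h/3 - 40/3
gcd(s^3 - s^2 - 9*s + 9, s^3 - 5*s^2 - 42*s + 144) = s - 3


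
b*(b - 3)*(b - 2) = b^3 - 5*b^2 + 6*b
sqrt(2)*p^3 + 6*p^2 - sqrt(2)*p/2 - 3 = (p - sqrt(2)/2)*(p + 3*sqrt(2))*(sqrt(2)*p + 1)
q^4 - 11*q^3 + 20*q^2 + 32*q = q*(q - 8)*(q - 4)*(q + 1)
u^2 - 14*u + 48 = (u - 8)*(u - 6)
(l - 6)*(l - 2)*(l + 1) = l^3 - 7*l^2 + 4*l + 12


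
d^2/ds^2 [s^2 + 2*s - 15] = 2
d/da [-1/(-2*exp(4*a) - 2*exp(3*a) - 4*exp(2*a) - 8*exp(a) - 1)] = (-8*exp(3*a) - 6*exp(2*a) - 8*exp(a) - 8)*exp(a)/(2*exp(4*a) + 2*exp(3*a) + 4*exp(2*a) + 8*exp(a) + 1)^2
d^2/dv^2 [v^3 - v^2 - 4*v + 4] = 6*v - 2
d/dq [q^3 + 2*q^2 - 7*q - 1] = 3*q^2 + 4*q - 7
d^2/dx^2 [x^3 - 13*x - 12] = 6*x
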